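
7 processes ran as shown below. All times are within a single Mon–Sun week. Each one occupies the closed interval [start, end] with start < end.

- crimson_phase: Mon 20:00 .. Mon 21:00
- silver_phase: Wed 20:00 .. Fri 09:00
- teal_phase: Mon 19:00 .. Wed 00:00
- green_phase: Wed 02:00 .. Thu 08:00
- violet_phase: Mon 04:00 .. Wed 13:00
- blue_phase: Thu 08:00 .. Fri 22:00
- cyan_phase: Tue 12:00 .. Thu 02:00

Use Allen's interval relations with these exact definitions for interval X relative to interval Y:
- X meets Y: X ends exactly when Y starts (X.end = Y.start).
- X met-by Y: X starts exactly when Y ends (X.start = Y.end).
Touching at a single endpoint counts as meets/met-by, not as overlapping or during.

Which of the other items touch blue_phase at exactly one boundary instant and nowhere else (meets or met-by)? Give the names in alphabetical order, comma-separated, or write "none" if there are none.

Target blue_phase = [Thu 08:00, Fri 22:00].
crimson_phase [Mon 20:00, Mon 21:00] → before → no.
cyan_phase [Tue 12:00, Thu 02:00] → before → no.
green_phase [Wed 02:00, Thu 08:00] → meets → yes.
silver_phase [Wed 20:00, Fri 09:00] → overlaps → no.
teal_phase [Mon 19:00, Wed 00:00] → before → no.
violet_phase [Mon 04:00, Wed 13:00] → before → no.
Result: green_phase.

green_phase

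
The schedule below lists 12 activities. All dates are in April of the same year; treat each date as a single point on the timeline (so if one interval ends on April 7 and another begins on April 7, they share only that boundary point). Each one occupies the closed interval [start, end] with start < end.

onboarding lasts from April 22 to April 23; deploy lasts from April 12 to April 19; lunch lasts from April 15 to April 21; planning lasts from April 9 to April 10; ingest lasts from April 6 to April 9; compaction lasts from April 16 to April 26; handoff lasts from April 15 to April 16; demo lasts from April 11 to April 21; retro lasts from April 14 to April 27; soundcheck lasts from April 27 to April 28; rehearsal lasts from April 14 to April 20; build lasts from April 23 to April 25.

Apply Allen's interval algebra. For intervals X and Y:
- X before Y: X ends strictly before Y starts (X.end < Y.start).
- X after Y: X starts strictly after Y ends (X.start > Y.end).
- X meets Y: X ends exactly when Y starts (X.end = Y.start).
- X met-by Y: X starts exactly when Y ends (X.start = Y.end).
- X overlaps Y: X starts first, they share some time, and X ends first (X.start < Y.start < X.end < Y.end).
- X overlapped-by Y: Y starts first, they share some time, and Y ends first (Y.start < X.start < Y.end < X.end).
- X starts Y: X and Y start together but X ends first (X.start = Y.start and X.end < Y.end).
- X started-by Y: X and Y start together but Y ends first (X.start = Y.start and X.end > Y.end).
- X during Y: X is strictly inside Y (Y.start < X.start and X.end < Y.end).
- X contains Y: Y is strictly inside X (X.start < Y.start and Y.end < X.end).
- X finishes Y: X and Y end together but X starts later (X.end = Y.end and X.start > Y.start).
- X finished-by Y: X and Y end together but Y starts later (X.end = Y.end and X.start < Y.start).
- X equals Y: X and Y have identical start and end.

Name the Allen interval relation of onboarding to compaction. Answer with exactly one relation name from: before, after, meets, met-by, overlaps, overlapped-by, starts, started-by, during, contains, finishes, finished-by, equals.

during

onboarding = [April 22, April 23]; compaction = [April 16, April 26].
Compare endpoints: onboarding.start > compaction.start, onboarding.start < compaction.end, onboarding.end > compaction.start, onboarding.end < compaction.end.
That pattern is 'during'.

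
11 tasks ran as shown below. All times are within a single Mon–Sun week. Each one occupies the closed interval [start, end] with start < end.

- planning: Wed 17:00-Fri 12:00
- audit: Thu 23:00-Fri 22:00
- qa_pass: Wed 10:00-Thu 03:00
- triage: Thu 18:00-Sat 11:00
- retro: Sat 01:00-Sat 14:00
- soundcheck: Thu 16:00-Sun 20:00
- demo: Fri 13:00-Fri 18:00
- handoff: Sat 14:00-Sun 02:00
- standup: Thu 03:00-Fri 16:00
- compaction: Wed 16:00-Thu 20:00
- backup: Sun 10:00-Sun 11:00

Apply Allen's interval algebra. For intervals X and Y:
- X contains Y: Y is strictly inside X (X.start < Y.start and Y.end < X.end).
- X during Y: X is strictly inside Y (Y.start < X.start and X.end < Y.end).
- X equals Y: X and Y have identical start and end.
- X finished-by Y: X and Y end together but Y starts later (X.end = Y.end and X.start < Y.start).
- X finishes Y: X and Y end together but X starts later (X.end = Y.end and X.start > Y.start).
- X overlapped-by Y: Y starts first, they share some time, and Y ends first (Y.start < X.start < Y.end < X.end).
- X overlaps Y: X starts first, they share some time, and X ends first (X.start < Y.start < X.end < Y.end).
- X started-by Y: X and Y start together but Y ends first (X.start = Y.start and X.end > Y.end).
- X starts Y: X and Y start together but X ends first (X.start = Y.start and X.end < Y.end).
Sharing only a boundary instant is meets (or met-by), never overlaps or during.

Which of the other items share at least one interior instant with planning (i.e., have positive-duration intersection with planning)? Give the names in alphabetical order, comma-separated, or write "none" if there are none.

Target planning = [Wed 17:00, Fri 12:00].
audit [Thu 23:00, Fri 22:00] → overlapped-by → yes.
backup [Sun 10:00, Sun 11:00] → after → no.
compaction [Wed 16:00, Thu 20:00] → overlaps → yes.
demo [Fri 13:00, Fri 18:00] → after → no.
handoff [Sat 14:00, Sun 02:00] → after → no.
qa_pass [Wed 10:00, Thu 03:00] → overlaps → yes.
retro [Sat 01:00, Sat 14:00] → after → no.
soundcheck [Thu 16:00, Sun 20:00] → overlapped-by → yes.
standup [Thu 03:00, Fri 16:00] → overlapped-by → yes.
triage [Thu 18:00, Sat 11:00] → overlapped-by → yes.
Result: audit, compaction, qa_pass, soundcheck, standup, triage.

audit, compaction, qa_pass, soundcheck, standup, triage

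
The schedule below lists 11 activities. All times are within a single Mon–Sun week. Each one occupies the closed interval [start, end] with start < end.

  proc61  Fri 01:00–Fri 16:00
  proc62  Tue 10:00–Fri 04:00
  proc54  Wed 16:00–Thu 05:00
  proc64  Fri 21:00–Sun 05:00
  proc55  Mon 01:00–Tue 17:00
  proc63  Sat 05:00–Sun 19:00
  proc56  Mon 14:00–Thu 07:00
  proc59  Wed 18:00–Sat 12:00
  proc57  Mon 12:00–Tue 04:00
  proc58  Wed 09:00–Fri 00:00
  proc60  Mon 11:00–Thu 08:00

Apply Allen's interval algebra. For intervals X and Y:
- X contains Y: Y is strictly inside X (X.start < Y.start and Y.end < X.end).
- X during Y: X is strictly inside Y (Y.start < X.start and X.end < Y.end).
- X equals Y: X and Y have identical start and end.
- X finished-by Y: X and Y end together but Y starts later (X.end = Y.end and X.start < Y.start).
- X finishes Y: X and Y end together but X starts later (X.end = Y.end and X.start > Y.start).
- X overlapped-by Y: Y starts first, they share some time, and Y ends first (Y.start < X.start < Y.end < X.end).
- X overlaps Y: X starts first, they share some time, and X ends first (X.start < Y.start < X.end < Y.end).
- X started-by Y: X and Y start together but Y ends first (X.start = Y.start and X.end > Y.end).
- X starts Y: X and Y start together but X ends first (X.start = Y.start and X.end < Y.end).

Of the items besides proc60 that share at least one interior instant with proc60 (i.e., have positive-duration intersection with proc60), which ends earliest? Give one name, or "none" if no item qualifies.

proc57

Target proc60 = [Mon 11:00, Thu 08:00].
proc54 [Wed 16:00, Thu 05:00] → during → candidate.
proc55 [Mon 01:00, Tue 17:00] → overlaps → candidate.
proc56 [Mon 14:00, Thu 07:00] → during → candidate.
proc57 [Mon 12:00, Tue 04:00] → during → candidate.
proc58 [Wed 09:00, Fri 00:00] → overlapped-by → candidate.
proc59 [Wed 18:00, Sat 12:00] → overlapped-by → candidate.
proc61 [Fri 01:00, Fri 16:00] → after → excluded.
proc62 [Tue 10:00, Fri 04:00] → overlapped-by → candidate.
proc63 [Sat 05:00, Sun 19:00] → after → excluded.
proc64 [Fri 21:00, Sun 05:00] → after → excluded.
Among candidates, earliest end is Tue 04:00 → proc57.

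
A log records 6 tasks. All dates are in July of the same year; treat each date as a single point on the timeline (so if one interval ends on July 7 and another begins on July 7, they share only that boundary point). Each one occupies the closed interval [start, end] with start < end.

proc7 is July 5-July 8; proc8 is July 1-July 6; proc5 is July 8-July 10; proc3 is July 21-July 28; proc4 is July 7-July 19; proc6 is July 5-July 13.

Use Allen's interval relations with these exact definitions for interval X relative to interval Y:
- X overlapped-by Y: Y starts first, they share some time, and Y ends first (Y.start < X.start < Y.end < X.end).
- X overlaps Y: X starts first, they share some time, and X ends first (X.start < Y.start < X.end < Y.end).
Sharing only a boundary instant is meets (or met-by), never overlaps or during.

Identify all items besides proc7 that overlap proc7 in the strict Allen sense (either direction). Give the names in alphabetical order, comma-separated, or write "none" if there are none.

proc4, proc8

Target proc7 = [July 5, July 8].
proc3 [July 21, July 28] → after → no.
proc4 [July 7, July 19] → overlapped-by → yes.
proc5 [July 8, July 10] → met-by → no.
proc6 [July 5, July 13] → started-by → no.
proc8 [July 1, July 6] → overlaps → yes.
Result: proc4, proc8.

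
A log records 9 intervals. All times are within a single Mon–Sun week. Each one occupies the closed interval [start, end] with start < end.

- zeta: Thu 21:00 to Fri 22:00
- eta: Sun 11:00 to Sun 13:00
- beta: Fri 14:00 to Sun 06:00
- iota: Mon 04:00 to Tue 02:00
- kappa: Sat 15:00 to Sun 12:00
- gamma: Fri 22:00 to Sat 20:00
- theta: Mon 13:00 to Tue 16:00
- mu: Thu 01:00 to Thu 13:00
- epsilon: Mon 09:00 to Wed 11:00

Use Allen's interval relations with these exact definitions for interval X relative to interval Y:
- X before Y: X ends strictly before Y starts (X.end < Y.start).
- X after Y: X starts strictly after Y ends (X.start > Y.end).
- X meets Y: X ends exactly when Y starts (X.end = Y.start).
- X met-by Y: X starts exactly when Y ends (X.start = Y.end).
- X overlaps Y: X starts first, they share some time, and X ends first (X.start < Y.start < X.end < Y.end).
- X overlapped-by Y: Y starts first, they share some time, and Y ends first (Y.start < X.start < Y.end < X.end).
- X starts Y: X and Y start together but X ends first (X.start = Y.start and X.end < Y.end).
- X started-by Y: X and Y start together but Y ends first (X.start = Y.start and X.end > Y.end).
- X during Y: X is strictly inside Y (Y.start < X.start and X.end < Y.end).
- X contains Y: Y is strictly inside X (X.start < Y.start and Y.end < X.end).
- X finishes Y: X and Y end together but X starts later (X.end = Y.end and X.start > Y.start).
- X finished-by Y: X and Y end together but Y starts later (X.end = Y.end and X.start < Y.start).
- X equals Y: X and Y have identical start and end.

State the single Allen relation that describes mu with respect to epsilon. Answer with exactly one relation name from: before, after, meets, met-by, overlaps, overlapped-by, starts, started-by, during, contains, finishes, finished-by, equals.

after

mu = [Thu 01:00, Thu 13:00]; epsilon = [Mon 09:00, Wed 11:00].
Compare endpoints: mu.start > epsilon.start, mu.start > epsilon.end, mu.end > epsilon.start, mu.end > epsilon.end.
That pattern is 'after'.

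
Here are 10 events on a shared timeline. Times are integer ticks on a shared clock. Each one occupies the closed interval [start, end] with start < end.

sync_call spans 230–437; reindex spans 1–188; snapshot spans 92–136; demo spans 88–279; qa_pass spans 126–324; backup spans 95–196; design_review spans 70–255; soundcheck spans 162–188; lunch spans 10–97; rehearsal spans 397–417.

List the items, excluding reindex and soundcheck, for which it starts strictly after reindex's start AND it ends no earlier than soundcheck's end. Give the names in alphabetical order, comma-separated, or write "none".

Conditions: its start is strictly after reindex's start (X.start > 1) AND its end is no earlier than soundcheck's end (X.end >= 188).
backup: start 95 > 1? ✓; end 196 >= 188? ✓ → yes.
demo: start 88 > 1? ✓; end 279 >= 188? ✓ → yes.
design_review: start 70 > 1? ✓; end 255 >= 188? ✓ → yes.
lunch: start 10 > 1? ✓; end 97 >= 188? ✗ → no.
qa_pass: start 126 > 1? ✓; end 324 >= 188? ✓ → yes.
rehearsal: start 397 > 1? ✓; end 417 >= 188? ✓ → yes.
snapshot: start 92 > 1? ✓; end 136 >= 188? ✗ → no.
sync_call: start 230 > 1? ✓; end 437 >= 188? ✓ → yes.
Result: backup, demo, design_review, qa_pass, rehearsal, sync_call.

backup, demo, design_review, qa_pass, rehearsal, sync_call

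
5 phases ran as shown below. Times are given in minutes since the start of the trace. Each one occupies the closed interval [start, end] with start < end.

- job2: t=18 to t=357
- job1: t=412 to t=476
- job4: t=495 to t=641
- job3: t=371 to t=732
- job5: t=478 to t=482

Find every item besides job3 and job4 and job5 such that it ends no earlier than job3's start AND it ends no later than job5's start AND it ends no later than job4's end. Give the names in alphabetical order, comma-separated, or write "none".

job1

Conditions: its end is no earlier than job3's start (X.end >= t=371) AND its end is no later than job5's start (X.end <= t=478) AND its end is no later than job4's end (X.end <= t=641).
job1: end t=476 >= t=371? ✓; end t=476 <= t=478? ✓; end t=476 <= t=641? ✓ → yes.
job2: end t=357 >= t=371? ✗; end t=357 <= t=478? ✓; end t=357 <= t=641? ✓ → no.
Result: job1.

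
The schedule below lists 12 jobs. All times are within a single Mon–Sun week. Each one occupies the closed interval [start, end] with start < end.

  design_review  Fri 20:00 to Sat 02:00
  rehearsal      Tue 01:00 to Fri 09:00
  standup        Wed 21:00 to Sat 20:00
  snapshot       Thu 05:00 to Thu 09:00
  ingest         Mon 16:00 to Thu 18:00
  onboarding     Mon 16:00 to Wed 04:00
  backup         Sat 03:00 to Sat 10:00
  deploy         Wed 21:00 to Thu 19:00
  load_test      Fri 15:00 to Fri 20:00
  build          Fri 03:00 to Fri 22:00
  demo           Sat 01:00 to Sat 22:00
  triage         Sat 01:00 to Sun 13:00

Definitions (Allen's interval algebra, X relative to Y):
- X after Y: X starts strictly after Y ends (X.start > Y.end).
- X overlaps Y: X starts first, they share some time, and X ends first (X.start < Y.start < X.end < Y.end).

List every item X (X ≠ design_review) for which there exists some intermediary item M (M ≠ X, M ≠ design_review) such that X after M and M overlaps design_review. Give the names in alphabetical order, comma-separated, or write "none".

Target design_review = [Fri 20:00, Sat 02:00].
Intermediaries M with M overlaps design_review: build.
Via build — items with X after build: backup, demo, triage.
Union: backup, demo, triage.

backup, demo, triage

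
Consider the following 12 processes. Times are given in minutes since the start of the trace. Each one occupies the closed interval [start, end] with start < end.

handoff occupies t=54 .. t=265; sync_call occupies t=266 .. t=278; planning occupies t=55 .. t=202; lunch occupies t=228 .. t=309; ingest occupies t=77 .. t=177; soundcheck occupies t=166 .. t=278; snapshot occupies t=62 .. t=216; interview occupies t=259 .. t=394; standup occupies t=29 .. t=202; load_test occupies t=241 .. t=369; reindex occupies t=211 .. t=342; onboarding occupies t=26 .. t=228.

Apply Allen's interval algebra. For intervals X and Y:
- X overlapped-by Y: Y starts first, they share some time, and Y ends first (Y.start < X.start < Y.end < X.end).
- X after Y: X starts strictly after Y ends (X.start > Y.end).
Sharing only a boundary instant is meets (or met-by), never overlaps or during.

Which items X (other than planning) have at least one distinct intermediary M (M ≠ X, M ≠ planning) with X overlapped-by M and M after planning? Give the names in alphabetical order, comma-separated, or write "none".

Target planning = [t=55, t=202].
Intermediaries M with M after planning: interview, load_test, lunch, reindex, sync_call.
Via interview — items with X overlapped-by interview: none.
Via load_test — items with X overlapped-by load_test: interview.
Via lunch — items with X overlapped-by lunch: interview, load_test.
Via reindex — items with X overlapped-by reindex: interview, load_test.
Via sync_call — items with X overlapped-by sync_call: none.
Union: interview, load_test.

interview, load_test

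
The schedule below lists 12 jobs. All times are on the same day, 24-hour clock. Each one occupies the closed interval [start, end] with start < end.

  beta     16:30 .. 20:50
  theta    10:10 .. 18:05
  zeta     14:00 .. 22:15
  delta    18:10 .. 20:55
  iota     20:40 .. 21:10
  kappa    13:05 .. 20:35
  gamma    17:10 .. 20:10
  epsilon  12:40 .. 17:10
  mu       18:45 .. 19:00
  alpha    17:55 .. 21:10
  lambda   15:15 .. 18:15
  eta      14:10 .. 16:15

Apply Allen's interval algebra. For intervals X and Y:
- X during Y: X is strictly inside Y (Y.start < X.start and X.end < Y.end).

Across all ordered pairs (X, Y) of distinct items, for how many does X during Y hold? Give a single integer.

Checking all 132 ordered pairs for relation 'during'; matching pairs in alphabetical order:
(alpha, zeta): alpha during zeta ✓
(beta, zeta): beta during zeta ✓
(delta, alpha): delta during alpha ✓
(delta, zeta): delta during zeta ✓
(epsilon, theta): epsilon during theta ✓
(eta, epsilon): eta during epsilon ✓
(eta, kappa): eta during kappa ✓
(eta, theta): eta during theta ✓
(eta, zeta): eta during zeta ✓
(gamma, beta): gamma during beta ✓
(gamma, kappa): gamma during kappa ✓
(gamma, zeta): gamma during zeta ✓
(iota, zeta): iota during zeta ✓
(lambda, kappa): lambda during kappa ✓
(lambda, zeta): lambda during zeta ✓
(mu, alpha): mu during alpha ✓
(mu, beta): mu during beta ✓
(mu, delta): mu during delta ✓
(mu, gamma): mu during gamma ✓
(mu, kappa): mu during kappa ✓
(mu, zeta): mu during zeta ✓
Count: 21.

21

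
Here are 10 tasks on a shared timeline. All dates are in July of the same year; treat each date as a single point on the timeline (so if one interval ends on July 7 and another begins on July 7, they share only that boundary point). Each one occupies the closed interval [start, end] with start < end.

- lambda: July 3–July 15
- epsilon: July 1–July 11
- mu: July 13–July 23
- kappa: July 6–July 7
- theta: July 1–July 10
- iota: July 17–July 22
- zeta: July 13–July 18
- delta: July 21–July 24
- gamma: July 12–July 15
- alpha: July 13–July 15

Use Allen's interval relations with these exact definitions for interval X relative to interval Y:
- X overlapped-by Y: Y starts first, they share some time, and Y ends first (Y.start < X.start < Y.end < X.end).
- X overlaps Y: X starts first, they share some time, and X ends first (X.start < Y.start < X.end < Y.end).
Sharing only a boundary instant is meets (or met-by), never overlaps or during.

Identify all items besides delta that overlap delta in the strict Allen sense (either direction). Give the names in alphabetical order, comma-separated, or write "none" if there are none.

iota, mu

Target delta = [July 21, July 24].
alpha [July 13, July 15] → before → no.
epsilon [July 1, July 11] → before → no.
gamma [July 12, July 15] → before → no.
iota [July 17, July 22] → overlaps → yes.
kappa [July 6, July 7] → before → no.
lambda [July 3, July 15] → before → no.
mu [July 13, July 23] → overlaps → yes.
theta [July 1, July 10] → before → no.
zeta [July 13, July 18] → before → no.
Result: iota, mu.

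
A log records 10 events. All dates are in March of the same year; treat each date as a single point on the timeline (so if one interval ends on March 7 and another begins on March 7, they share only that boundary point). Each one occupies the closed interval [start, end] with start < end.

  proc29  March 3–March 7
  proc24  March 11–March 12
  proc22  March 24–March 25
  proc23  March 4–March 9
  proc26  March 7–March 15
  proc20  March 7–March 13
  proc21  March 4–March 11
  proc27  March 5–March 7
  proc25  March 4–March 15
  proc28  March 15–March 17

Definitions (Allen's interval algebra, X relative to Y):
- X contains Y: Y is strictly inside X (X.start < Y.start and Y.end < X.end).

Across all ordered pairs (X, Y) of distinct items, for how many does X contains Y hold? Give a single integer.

Checking all 90 ordered pairs for relation 'contains'; matching pairs in alphabetical order:
(proc20, proc24): proc20 contains proc24 ✓
(proc21, proc27): proc21 contains proc27 ✓
(proc23, proc27): proc23 contains proc27 ✓
(proc25, proc20): proc25 contains proc20 ✓
(proc25, proc24): proc25 contains proc24 ✓
(proc25, proc27): proc25 contains proc27 ✓
(proc26, proc24): proc26 contains proc24 ✓
Count: 7.

7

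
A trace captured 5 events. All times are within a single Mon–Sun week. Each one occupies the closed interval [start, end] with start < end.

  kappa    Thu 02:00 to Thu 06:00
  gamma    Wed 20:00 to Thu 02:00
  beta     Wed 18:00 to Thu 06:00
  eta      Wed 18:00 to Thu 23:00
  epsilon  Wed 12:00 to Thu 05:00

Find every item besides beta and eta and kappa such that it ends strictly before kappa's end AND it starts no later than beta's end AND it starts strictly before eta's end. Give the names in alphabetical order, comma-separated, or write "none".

Conditions: its end is strictly before kappa's end (X.end < Thu 06:00) AND its start is no later than beta's end (X.start <= Thu 06:00) AND its start is strictly before eta's end (X.start < Thu 23:00).
epsilon: end Thu 05:00 < Thu 06:00? ✓; start Wed 12:00 <= Thu 06:00? ✓; start Wed 12:00 < Thu 23:00? ✓ → yes.
gamma: end Thu 02:00 < Thu 06:00? ✓; start Wed 20:00 <= Thu 06:00? ✓; start Wed 20:00 < Thu 23:00? ✓ → yes.
Result: epsilon, gamma.

epsilon, gamma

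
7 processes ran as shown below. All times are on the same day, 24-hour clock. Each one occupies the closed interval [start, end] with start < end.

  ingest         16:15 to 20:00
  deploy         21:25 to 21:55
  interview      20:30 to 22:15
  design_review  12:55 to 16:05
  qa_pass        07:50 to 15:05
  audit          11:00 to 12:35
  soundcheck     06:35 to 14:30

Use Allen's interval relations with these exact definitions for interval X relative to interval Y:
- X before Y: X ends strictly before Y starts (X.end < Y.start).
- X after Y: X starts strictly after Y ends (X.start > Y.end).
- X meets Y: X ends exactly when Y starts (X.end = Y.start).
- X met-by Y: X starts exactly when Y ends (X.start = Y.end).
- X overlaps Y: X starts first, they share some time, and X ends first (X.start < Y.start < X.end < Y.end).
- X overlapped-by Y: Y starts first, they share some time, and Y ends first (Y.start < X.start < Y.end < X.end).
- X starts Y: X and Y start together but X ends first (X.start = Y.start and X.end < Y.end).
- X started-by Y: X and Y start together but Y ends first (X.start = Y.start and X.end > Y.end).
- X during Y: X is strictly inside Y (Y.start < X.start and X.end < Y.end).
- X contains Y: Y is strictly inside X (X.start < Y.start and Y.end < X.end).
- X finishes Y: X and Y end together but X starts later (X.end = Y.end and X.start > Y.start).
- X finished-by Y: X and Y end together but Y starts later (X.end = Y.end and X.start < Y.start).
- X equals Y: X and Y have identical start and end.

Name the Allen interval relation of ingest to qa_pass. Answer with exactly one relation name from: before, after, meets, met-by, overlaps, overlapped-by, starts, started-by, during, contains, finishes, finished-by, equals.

ingest = [16:15, 20:00]; qa_pass = [07:50, 15:05].
Compare endpoints: ingest.start > qa_pass.start, ingest.start > qa_pass.end, ingest.end > qa_pass.start, ingest.end > qa_pass.end.
That pattern is 'after'.

after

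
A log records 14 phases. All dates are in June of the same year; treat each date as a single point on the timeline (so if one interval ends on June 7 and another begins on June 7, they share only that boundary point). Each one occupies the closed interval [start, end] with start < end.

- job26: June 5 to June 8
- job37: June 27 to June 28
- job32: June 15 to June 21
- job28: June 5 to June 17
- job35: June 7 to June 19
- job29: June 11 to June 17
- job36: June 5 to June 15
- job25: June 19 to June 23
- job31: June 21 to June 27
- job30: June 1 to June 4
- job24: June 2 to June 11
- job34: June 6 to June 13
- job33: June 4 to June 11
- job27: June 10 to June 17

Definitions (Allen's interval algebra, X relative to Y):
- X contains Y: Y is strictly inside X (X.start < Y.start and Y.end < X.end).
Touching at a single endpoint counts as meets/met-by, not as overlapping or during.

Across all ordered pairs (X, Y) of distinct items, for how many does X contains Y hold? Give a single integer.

6

Checking all 182 ordered pairs for relation 'contains'; matching pairs in alphabetical order:
(job24, job26): job24 contains job26 ✓
(job28, job34): job28 contains job34 ✓
(job33, job26): job33 contains job26 ✓
(job35, job27): job35 contains job27 ✓
(job35, job29): job35 contains job29 ✓
(job36, job34): job36 contains job34 ✓
Count: 6.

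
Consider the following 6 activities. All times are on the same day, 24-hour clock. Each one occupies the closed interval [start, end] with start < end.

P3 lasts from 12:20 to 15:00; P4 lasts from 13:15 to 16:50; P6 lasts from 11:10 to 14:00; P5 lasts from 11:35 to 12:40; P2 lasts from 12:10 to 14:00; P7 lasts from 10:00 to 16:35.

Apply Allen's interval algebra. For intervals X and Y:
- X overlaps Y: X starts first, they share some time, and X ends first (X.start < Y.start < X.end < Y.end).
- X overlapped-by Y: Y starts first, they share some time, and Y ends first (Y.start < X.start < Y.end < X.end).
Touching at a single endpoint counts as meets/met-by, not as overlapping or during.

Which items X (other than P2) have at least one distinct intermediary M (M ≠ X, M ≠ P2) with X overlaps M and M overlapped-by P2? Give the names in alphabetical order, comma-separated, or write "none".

Target P2 = [12:10, 14:00].
Intermediaries M with M overlapped-by P2: P3, P4.
Via P3 — items with X overlaps P3: P5, P6.
Via P4 — items with X overlaps P4: P3, P6, P7.
Union: P3, P5, P6, P7.

P3, P5, P6, P7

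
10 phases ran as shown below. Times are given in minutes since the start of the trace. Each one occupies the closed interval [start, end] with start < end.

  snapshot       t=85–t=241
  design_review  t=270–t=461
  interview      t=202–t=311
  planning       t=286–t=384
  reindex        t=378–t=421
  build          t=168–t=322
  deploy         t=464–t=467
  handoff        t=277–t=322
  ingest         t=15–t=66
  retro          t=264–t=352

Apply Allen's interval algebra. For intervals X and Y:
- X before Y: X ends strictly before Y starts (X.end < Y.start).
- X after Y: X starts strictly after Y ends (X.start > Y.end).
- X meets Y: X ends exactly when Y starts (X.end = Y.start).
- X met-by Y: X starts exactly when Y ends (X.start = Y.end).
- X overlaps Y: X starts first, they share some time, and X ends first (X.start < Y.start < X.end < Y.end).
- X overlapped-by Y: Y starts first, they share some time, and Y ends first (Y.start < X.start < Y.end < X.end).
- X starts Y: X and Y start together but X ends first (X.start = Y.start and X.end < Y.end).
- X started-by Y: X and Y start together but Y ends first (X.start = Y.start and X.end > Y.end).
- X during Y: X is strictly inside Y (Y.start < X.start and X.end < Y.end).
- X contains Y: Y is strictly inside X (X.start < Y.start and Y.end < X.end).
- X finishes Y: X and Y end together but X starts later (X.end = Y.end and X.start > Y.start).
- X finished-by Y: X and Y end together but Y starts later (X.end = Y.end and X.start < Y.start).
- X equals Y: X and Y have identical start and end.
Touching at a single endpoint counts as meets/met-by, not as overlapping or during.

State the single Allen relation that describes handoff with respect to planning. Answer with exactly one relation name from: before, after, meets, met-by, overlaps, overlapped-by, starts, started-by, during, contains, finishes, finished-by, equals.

overlaps

handoff = [t=277, t=322]; planning = [t=286, t=384].
Compare endpoints: handoff.start < planning.start, handoff.start < planning.end, handoff.end > planning.start, handoff.end < planning.end.
That pattern is 'overlaps'.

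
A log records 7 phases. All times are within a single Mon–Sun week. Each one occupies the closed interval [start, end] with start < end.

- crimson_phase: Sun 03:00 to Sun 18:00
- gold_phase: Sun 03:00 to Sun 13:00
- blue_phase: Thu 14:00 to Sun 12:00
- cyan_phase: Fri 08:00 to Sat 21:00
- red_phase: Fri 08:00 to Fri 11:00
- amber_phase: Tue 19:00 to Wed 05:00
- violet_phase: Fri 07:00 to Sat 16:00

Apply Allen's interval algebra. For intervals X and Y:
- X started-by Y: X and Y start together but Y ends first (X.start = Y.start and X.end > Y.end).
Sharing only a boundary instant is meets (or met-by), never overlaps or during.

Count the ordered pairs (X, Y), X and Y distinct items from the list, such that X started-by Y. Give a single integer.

Checking all 42 ordered pairs for relation 'started-by'; matching pairs in alphabetical order:
(crimson_phase, gold_phase): crimson_phase started-by gold_phase ✓
(cyan_phase, red_phase): cyan_phase started-by red_phase ✓
Count: 2.

2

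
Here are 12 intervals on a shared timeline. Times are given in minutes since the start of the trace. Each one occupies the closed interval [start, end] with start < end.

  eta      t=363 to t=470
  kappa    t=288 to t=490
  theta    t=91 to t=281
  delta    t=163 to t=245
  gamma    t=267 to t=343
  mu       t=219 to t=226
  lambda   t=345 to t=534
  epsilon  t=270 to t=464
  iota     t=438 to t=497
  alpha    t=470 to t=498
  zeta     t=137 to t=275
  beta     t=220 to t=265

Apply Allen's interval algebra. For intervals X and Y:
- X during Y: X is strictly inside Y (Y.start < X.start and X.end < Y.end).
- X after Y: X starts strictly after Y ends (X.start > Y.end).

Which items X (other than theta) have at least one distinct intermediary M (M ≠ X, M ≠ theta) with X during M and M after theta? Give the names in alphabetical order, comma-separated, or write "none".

alpha, eta, iota

Target theta = [t=91, t=281].
Intermediaries M with M after theta: alpha, eta, iota, kappa, lambda.
Via alpha — items with X during alpha: none.
Via eta — items with X during eta: none.
Via iota — items with X during iota: none.
Via kappa — items with X during kappa: eta.
Via lambda — items with X during lambda: alpha, eta, iota.
Union: alpha, eta, iota.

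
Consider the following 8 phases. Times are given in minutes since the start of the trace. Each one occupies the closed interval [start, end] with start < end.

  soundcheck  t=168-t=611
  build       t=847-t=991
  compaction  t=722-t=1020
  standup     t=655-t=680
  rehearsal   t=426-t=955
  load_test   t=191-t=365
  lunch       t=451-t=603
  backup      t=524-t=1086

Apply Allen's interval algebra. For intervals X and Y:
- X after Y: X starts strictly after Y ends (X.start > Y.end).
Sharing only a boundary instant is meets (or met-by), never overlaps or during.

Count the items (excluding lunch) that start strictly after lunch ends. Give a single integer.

Target lunch = [t=451, t=603].
backup [t=524, t=1086] → overlapped-by → no.
build [t=847, t=991] → after → counts.
compaction [t=722, t=1020] → after → counts.
load_test [t=191, t=365] → before → no.
rehearsal [t=426, t=955] → contains → no.
soundcheck [t=168, t=611] → contains → no.
standup [t=655, t=680] → after → counts.
Total: 3.

3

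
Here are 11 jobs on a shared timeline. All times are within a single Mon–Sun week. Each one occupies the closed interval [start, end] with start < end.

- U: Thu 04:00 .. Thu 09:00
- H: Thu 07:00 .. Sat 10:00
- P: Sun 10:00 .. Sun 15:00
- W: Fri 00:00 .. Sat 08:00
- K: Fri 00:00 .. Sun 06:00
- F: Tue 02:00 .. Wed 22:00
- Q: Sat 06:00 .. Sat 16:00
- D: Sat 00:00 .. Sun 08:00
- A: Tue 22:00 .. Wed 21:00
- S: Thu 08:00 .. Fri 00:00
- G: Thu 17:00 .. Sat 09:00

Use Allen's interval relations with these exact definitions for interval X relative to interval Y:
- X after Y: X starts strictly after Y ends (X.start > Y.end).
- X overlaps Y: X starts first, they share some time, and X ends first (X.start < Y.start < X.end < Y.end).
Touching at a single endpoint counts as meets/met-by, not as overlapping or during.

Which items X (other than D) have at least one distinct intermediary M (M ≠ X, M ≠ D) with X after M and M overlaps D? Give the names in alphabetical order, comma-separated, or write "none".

Target D = [Sat 00:00, Sun 08:00].
Intermediaries M with M overlaps D: G, H, K, W.
Via G — items with X after G: P.
Via H — items with X after H: P.
Via K — items with X after K: P.
Via W — items with X after W: P.
Union: P.

P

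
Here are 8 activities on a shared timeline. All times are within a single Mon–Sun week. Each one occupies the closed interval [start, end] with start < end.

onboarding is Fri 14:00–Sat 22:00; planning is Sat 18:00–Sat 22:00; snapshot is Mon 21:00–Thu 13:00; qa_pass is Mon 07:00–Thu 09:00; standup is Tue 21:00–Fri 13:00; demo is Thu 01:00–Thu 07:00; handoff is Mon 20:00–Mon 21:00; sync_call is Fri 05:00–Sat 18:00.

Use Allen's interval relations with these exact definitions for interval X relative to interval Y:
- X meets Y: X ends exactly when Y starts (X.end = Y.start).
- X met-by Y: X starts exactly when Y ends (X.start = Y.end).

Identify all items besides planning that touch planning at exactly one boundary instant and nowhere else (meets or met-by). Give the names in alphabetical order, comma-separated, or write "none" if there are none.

Target planning = [Sat 18:00, Sat 22:00].
demo [Thu 01:00, Thu 07:00] → before → no.
handoff [Mon 20:00, Mon 21:00] → before → no.
onboarding [Fri 14:00, Sat 22:00] → finished-by → no.
qa_pass [Mon 07:00, Thu 09:00] → before → no.
snapshot [Mon 21:00, Thu 13:00] → before → no.
standup [Tue 21:00, Fri 13:00] → before → no.
sync_call [Fri 05:00, Sat 18:00] → meets → yes.
Result: sync_call.

sync_call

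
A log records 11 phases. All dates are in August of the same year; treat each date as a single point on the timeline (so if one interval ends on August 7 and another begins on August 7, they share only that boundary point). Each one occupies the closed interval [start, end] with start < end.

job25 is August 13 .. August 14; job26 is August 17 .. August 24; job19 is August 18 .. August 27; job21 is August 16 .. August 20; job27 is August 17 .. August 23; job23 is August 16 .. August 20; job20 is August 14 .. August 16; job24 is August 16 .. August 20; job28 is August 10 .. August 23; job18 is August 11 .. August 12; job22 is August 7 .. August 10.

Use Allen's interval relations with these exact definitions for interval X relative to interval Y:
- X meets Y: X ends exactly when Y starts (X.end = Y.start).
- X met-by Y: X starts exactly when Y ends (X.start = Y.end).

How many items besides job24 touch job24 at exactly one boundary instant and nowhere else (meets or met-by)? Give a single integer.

Target job24 = [August 16, August 20].
job18 [August 11, August 12] → before → no.
job19 [August 18, August 27] → overlapped-by → no.
job20 [August 14, August 16] → meets → counts.
job21 [August 16, August 20] → equals → no.
job22 [August 7, August 10] → before → no.
job23 [August 16, August 20] → equals → no.
job25 [August 13, August 14] → before → no.
job26 [August 17, August 24] → overlapped-by → no.
job27 [August 17, August 23] → overlapped-by → no.
job28 [August 10, August 23] → contains → no.
Total: 1.

1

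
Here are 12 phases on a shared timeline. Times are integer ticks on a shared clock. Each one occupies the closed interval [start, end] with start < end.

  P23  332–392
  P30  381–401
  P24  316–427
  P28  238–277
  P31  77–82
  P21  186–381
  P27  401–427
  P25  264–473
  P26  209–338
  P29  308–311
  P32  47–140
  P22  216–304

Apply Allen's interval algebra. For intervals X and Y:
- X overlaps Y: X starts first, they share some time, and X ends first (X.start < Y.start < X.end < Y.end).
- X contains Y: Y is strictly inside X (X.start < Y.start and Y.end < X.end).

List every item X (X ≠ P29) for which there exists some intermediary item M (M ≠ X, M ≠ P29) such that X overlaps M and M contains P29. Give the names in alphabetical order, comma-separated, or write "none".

Target P29 = [308, 311].
Intermediaries M with M contains P29: P21, P25, P26.
Via P21 — items with X overlaps P21: none.
Via P25 — items with X overlaps P25: P21, P22, P26, P28.
Via P26 — items with X overlaps P26: none.
Union: P21, P22, P26, P28.

P21, P22, P26, P28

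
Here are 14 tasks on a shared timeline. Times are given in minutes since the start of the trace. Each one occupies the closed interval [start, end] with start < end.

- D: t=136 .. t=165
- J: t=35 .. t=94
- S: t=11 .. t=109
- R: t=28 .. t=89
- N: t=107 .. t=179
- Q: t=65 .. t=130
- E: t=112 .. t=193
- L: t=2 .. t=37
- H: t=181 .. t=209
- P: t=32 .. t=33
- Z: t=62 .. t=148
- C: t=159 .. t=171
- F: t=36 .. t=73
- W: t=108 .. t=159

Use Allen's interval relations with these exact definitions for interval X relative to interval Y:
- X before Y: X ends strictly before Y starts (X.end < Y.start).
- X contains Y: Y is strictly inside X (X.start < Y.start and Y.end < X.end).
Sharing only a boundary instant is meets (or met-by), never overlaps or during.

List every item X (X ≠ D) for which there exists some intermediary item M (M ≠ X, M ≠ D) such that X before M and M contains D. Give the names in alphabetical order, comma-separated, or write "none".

F, J, L, P, R, S

Target D = [t=136, t=165].
Intermediaries M with M contains D: E, N.
Via E — items with X before E: F, J, L, P, R, S.
Via N — items with X before N: F, J, L, P, R.
Union: F, J, L, P, R, S.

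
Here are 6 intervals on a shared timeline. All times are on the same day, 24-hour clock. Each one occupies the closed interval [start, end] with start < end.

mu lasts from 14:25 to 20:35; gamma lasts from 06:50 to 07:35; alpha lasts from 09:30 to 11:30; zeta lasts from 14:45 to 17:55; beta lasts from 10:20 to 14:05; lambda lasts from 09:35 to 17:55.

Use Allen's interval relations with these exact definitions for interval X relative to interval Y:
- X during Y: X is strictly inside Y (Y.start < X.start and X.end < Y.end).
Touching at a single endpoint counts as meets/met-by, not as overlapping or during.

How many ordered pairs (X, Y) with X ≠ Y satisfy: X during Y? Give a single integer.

2

Checking all 30 ordered pairs for relation 'during'; matching pairs in alphabetical order:
(beta, lambda): beta during lambda ✓
(zeta, mu): zeta during mu ✓
Count: 2.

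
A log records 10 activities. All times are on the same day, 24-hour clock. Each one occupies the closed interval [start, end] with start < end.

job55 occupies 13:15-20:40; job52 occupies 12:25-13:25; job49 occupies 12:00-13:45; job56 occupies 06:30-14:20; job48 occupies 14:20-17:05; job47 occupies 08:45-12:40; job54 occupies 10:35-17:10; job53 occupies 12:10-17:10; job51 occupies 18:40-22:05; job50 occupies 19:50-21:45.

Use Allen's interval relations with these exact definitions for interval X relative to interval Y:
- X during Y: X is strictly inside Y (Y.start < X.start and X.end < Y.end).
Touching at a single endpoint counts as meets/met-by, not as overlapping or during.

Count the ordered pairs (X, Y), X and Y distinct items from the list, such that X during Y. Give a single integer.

11

Checking all 90 ordered pairs for relation 'during'; matching pairs in alphabetical order:
(job47, job56): job47 during job56 ✓
(job48, job53): job48 during job53 ✓
(job48, job54): job48 during job54 ✓
(job48, job55): job48 during job55 ✓
(job49, job54): job49 during job54 ✓
(job49, job56): job49 during job56 ✓
(job50, job51): job50 during job51 ✓
(job52, job49): job52 during job49 ✓
(job52, job53): job52 during job53 ✓
(job52, job54): job52 during job54 ✓
(job52, job56): job52 during job56 ✓
Count: 11.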